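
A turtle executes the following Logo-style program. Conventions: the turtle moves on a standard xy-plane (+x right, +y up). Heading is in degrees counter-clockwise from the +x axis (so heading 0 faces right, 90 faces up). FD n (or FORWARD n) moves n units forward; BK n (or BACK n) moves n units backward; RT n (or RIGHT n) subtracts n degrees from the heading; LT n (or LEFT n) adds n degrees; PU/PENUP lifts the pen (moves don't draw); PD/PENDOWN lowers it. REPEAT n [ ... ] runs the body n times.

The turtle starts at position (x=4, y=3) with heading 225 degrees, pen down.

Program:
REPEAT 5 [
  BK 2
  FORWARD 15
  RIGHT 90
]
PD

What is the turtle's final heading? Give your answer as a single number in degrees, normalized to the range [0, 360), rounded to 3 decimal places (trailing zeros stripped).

Answer: 135

Derivation:
Executing turtle program step by step:
Start: pos=(4,3), heading=225, pen down
REPEAT 5 [
  -- iteration 1/5 --
  BK 2: (4,3) -> (5.414,4.414) [heading=225, draw]
  FD 15: (5.414,4.414) -> (-5.192,-6.192) [heading=225, draw]
  RT 90: heading 225 -> 135
  -- iteration 2/5 --
  BK 2: (-5.192,-6.192) -> (-3.778,-7.607) [heading=135, draw]
  FD 15: (-3.778,-7.607) -> (-14.385,3) [heading=135, draw]
  RT 90: heading 135 -> 45
  -- iteration 3/5 --
  BK 2: (-14.385,3) -> (-15.799,1.586) [heading=45, draw]
  FD 15: (-15.799,1.586) -> (-5.192,12.192) [heading=45, draw]
  RT 90: heading 45 -> 315
  -- iteration 4/5 --
  BK 2: (-5.192,12.192) -> (-6.607,13.607) [heading=315, draw]
  FD 15: (-6.607,13.607) -> (4,3) [heading=315, draw]
  RT 90: heading 315 -> 225
  -- iteration 5/5 --
  BK 2: (4,3) -> (5.414,4.414) [heading=225, draw]
  FD 15: (5.414,4.414) -> (-5.192,-6.192) [heading=225, draw]
  RT 90: heading 225 -> 135
]
PD: pen down
Final: pos=(-5.192,-6.192), heading=135, 10 segment(s) drawn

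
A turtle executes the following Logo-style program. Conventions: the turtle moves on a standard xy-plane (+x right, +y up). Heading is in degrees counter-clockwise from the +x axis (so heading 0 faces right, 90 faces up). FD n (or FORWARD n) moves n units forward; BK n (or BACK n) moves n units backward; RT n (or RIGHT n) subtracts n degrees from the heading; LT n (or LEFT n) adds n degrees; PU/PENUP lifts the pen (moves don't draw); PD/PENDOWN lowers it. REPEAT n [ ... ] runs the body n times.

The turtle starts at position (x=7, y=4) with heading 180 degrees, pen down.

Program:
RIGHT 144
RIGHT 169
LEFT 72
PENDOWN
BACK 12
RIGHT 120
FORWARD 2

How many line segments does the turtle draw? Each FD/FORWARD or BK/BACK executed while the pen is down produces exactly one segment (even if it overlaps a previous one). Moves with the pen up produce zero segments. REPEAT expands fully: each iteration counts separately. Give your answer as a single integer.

Executing turtle program step by step:
Start: pos=(7,4), heading=180, pen down
RT 144: heading 180 -> 36
RT 169: heading 36 -> 227
LT 72: heading 227 -> 299
PD: pen down
BK 12: (7,4) -> (1.182,14.495) [heading=299, draw]
RT 120: heading 299 -> 179
FD 2: (1.182,14.495) -> (-0.817,14.53) [heading=179, draw]
Final: pos=(-0.817,14.53), heading=179, 2 segment(s) drawn
Segments drawn: 2

Answer: 2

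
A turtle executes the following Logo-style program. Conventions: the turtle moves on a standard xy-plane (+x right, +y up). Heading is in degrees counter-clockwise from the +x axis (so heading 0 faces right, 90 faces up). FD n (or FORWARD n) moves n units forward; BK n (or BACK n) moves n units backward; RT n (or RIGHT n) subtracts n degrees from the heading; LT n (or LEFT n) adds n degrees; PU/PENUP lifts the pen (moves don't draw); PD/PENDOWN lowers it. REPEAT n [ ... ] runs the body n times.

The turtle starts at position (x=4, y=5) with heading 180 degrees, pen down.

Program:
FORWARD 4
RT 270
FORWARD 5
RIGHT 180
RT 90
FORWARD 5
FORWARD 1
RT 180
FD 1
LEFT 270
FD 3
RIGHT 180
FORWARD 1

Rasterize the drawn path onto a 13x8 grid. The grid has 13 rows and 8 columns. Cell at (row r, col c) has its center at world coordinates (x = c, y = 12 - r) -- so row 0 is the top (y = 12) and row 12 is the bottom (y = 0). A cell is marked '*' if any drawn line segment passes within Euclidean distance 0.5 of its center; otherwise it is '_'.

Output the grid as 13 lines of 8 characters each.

Segment 0: (4,5) -> (0,5)
Segment 1: (0,5) -> (0,0)
Segment 2: (0,0) -> (5,0)
Segment 3: (5,0) -> (6,0)
Segment 4: (6,0) -> (5,0)
Segment 5: (5,0) -> (5,3)
Segment 6: (5,3) -> (5,2)

Answer: ________
________
________
________
________
________
________
*****___
*_______
*____*__
*____*__
*____*__
*******_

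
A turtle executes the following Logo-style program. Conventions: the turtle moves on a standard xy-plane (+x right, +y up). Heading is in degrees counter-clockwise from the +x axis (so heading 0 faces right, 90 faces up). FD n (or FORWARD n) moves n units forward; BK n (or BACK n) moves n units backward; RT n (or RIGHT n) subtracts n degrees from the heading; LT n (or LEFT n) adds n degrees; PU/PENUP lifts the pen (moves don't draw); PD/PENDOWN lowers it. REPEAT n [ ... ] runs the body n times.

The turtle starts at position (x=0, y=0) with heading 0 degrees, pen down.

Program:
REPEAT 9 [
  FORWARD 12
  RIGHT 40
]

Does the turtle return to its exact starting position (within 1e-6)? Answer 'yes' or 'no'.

Executing turtle program step by step:
Start: pos=(0,0), heading=0, pen down
REPEAT 9 [
  -- iteration 1/9 --
  FD 12: (0,0) -> (12,0) [heading=0, draw]
  RT 40: heading 0 -> 320
  -- iteration 2/9 --
  FD 12: (12,0) -> (21.193,-7.713) [heading=320, draw]
  RT 40: heading 320 -> 280
  -- iteration 3/9 --
  FD 12: (21.193,-7.713) -> (23.276,-19.531) [heading=280, draw]
  RT 40: heading 280 -> 240
  -- iteration 4/9 --
  FD 12: (23.276,-19.531) -> (17.276,-29.923) [heading=240, draw]
  RT 40: heading 240 -> 200
  -- iteration 5/9 --
  FD 12: (17.276,-29.923) -> (6,-34.028) [heading=200, draw]
  RT 40: heading 200 -> 160
  -- iteration 6/9 --
  FD 12: (6,-34.028) -> (-5.276,-29.923) [heading=160, draw]
  RT 40: heading 160 -> 120
  -- iteration 7/9 --
  FD 12: (-5.276,-29.923) -> (-11.276,-19.531) [heading=120, draw]
  RT 40: heading 120 -> 80
  -- iteration 8/9 --
  FD 12: (-11.276,-19.531) -> (-9.193,-7.713) [heading=80, draw]
  RT 40: heading 80 -> 40
  -- iteration 9/9 --
  FD 12: (-9.193,-7.713) -> (0,0) [heading=40, draw]
  RT 40: heading 40 -> 0
]
Final: pos=(0,0), heading=0, 9 segment(s) drawn

Start position: (0, 0)
Final position: (0, 0)
Distance = 0; < 1e-6 -> CLOSED

Answer: yes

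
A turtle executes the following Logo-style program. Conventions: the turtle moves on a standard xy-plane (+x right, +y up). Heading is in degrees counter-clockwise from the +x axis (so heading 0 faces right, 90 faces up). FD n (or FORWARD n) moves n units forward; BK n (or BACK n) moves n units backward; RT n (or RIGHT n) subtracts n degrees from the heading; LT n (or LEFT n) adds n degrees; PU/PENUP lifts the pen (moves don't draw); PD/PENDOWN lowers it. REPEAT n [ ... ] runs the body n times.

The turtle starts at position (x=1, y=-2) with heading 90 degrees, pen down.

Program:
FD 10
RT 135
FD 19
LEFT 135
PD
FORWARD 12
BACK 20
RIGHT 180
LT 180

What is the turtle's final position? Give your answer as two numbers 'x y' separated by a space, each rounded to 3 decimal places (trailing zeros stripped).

Answer: 14.435 -13.435

Derivation:
Executing turtle program step by step:
Start: pos=(1,-2), heading=90, pen down
FD 10: (1,-2) -> (1,8) [heading=90, draw]
RT 135: heading 90 -> 315
FD 19: (1,8) -> (14.435,-5.435) [heading=315, draw]
LT 135: heading 315 -> 90
PD: pen down
FD 12: (14.435,-5.435) -> (14.435,6.565) [heading=90, draw]
BK 20: (14.435,6.565) -> (14.435,-13.435) [heading=90, draw]
RT 180: heading 90 -> 270
LT 180: heading 270 -> 90
Final: pos=(14.435,-13.435), heading=90, 4 segment(s) drawn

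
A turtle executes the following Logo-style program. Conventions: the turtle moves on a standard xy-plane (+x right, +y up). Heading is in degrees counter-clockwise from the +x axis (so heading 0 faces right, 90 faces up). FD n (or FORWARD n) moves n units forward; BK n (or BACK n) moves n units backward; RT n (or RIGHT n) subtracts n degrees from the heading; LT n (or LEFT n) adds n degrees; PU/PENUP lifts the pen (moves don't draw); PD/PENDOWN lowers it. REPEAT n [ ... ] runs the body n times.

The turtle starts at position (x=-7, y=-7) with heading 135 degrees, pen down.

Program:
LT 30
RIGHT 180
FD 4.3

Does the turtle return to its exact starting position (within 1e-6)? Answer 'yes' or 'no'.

Answer: no

Derivation:
Executing turtle program step by step:
Start: pos=(-7,-7), heading=135, pen down
LT 30: heading 135 -> 165
RT 180: heading 165 -> 345
FD 4.3: (-7,-7) -> (-2.847,-8.113) [heading=345, draw]
Final: pos=(-2.847,-8.113), heading=345, 1 segment(s) drawn

Start position: (-7, -7)
Final position: (-2.847, -8.113)
Distance = 4.3; >= 1e-6 -> NOT closed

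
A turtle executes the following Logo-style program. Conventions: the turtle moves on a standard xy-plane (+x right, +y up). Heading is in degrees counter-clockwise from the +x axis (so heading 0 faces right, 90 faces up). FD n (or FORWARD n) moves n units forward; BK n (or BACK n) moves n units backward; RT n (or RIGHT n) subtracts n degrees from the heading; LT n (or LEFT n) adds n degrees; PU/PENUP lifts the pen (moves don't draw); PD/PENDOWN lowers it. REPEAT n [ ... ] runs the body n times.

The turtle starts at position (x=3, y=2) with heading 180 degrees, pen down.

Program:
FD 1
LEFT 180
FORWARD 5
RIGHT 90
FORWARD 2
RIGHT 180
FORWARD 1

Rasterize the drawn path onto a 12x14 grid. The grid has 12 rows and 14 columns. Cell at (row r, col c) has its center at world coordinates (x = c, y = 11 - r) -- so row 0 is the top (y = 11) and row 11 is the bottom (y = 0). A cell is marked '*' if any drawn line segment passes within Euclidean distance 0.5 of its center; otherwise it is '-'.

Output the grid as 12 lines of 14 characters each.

Answer: --------------
--------------
--------------
--------------
--------------
--------------
--------------
--------------
--------------
--******------
-------*------
-------*------

Derivation:
Segment 0: (3,2) -> (2,2)
Segment 1: (2,2) -> (7,2)
Segment 2: (7,2) -> (7,-0)
Segment 3: (7,-0) -> (7,1)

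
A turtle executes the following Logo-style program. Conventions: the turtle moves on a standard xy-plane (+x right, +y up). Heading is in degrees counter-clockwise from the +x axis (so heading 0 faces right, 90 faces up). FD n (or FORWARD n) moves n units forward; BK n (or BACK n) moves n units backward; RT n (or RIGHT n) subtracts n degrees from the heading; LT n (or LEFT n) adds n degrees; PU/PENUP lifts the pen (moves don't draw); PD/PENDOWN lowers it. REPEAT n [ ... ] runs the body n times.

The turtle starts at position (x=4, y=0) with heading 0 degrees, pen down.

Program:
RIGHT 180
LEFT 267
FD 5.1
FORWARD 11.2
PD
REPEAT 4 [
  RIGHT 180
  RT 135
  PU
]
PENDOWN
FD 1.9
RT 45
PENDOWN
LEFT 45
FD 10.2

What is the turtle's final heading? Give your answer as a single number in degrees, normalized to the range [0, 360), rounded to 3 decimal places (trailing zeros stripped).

Executing turtle program step by step:
Start: pos=(4,0), heading=0, pen down
RT 180: heading 0 -> 180
LT 267: heading 180 -> 87
FD 5.1: (4,0) -> (4.267,5.093) [heading=87, draw]
FD 11.2: (4.267,5.093) -> (4.853,16.278) [heading=87, draw]
PD: pen down
REPEAT 4 [
  -- iteration 1/4 --
  RT 180: heading 87 -> 267
  RT 135: heading 267 -> 132
  PU: pen up
  -- iteration 2/4 --
  RT 180: heading 132 -> 312
  RT 135: heading 312 -> 177
  PU: pen up
  -- iteration 3/4 --
  RT 180: heading 177 -> 357
  RT 135: heading 357 -> 222
  PU: pen up
  -- iteration 4/4 --
  RT 180: heading 222 -> 42
  RT 135: heading 42 -> 267
  PU: pen up
]
PD: pen down
FD 1.9: (4.853,16.278) -> (4.754,14.38) [heading=267, draw]
RT 45: heading 267 -> 222
PD: pen down
LT 45: heading 222 -> 267
FD 10.2: (4.754,14.38) -> (4.22,4.194) [heading=267, draw]
Final: pos=(4.22,4.194), heading=267, 4 segment(s) drawn

Answer: 267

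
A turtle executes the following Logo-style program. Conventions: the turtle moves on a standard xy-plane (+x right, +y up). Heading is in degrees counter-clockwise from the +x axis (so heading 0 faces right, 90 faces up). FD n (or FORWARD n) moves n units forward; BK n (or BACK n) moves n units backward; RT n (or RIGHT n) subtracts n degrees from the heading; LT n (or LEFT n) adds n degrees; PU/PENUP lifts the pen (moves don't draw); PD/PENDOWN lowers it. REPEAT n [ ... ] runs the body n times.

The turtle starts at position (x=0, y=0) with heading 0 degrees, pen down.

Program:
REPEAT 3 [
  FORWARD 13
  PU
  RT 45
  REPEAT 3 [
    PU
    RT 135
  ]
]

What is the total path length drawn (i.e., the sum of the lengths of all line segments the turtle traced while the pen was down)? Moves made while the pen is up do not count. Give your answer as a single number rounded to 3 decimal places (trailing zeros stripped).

Answer: 13

Derivation:
Executing turtle program step by step:
Start: pos=(0,0), heading=0, pen down
REPEAT 3 [
  -- iteration 1/3 --
  FD 13: (0,0) -> (13,0) [heading=0, draw]
  PU: pen up
  RT 45: heading 0 -> 315
  REPEAT 3 [
    -- iteration 1/3 --
    PU: pen up
    RT 135: heading 315 -> 180
    -- iteration 2/3 --
    PU: pen up
    RT 135: heading 180 -> 45
    -- iteration 3/3 --
    PU: pen up
    RT 135: heading 45 -> 270
  ]
  -- iteration 2/3 --
  FD 13: (13,0) -> (13,-13) [heading=270, move]
  PU: pen up
  RT 45: heading 270 -> 225
  REPEAT 3 [
    -- iteration 1/3 --
    PU: pen up
    RT 135: heading 225 -> 90
    -- iteration 2/3 --
    PU: pen up
    RT 135: heading 90 -> 315
    -- iteration 3/3 --
    PU: pen up
    RT 135: heading 315 -> 180
  ]
  -- iteration 3/3 --
  FD 13: (13,-13) -> (0,-13) [heading=180, move]
  PU: pen up
  RT 45: heading 180 -> 135
  REPEAT 3 [
    -- iteration 1/3 --
    PU: pen up
    RT 135: heading 135 -> 0
    -- iteration 2/3 --
    PU: pen up
    RT 135: heading 0 -> 225
    -- iteration 3/3 --
    PU: pen up
    RT 135: heading 225 -> 90
  ]
]
Final: pos=(0,-13), heading=90, 1 segment(s) drawn

Segment lengths:
  seg 1: (0,0) -> (13,0), length = 13
Total = 13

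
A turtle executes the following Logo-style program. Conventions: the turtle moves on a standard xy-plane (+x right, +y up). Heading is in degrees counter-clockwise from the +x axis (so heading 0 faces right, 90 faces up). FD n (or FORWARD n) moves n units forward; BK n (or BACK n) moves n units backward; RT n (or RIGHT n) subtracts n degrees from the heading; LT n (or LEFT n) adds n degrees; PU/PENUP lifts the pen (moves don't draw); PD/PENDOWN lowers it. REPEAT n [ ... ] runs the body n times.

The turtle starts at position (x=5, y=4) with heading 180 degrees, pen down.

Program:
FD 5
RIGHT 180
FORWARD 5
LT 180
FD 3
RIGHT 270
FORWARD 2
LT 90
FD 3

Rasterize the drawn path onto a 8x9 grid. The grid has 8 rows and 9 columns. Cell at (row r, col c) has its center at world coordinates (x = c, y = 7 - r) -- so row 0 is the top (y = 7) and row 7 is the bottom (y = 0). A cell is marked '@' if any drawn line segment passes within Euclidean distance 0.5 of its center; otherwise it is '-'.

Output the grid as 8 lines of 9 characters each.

Segment 0: (5,4) -> (0,4)
Segment 1: (0,4) -> (5,4)
Segment 2: (5,4) -> (2,4)
Segment 3: (2,4) -> (2,2)
Segment 4: (2,2) -> (5,2)

Answer: ---------
---------
---------
@@@@@@---
--@------
--@@@@---
---------
---------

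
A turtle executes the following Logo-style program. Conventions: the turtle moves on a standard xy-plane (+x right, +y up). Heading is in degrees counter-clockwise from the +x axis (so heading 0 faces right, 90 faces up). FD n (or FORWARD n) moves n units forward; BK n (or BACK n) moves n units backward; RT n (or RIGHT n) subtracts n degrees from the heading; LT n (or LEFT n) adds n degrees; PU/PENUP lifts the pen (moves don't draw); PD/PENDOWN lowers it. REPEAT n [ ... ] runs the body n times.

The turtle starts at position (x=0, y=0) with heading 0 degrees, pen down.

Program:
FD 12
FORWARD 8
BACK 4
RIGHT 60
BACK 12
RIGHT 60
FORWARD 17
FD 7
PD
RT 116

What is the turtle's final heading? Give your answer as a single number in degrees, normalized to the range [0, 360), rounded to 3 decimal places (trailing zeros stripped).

Executing turtle program step by step:
Start: pos=(0,0), heading=0, pen down
FD 12: (0,0) -> (12,0) [heading=0, draw]
FD 8: (12,0) -> (20,0) [heading=0, draw]
BK 4: (20,0) -> (16,0) [heading=0, draw]
RT 60: heading 0 -> 300
BK 12: (16,0) -> (10,10.392) [heading=300, draw]
RT 60: heading 300 -> 240
FD 17: (10,10.392) -> (1.5,-4.33) [heading=240, draw]
FD 7: (1.5,-4.33) -> (-2,-10.392) [heading=240, draw]
PD: pen down
RT 116: heading 240 -> 124
Final: pos=(-2,-10.392), heading=124, 6 segment(s) drawn

Answer: 124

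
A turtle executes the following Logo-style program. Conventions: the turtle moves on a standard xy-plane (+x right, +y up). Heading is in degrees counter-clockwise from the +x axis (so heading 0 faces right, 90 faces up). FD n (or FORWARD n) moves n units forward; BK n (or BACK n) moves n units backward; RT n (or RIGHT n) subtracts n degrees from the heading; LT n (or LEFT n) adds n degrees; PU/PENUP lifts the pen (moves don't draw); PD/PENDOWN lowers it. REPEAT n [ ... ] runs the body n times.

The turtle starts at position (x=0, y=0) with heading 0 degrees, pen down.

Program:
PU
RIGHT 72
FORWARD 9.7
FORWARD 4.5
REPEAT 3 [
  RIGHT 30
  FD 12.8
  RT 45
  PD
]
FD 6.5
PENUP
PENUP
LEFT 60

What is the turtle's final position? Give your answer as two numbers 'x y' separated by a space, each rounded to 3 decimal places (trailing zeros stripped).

Executing turtle program step by step:
Start: pos=(0,0), heading=0, pen down
PU: pen up
RT 72: heading 0 -> 288
FD 9.7: (0,0) -> (2.997,-9.225) [heading=288, move]
FD 4.5: (2.997,-9.225) -> (4.388,-13.505) [heading=288, move]
REPEAT 3 [
  -- iteration 1/3 --
  RT 30: heading 288 -> 258
  FD 12.8: (4.388,-13.505) -> (1.727,-26.025) [heading=258, move]
  RT 45: heading 258 -> 213
  PD: pen down
  -- iteration 2/3 --
  RT 30: heading 213 -> 183
  FD 12.8: (1.727,-26.025) -> (-11.056,-26.695) [heading=183, draw]
  RT 45: heading 183 -> 138
  PD: pen down
  -- iteration 3/3 --
  RT 30: heading 138 -> 108
  FD 12.8: (-11.056,-26.695) -> (-15.011,-14.522) [heading=108, draw]
  RT 45: heading 108 -> 63
  PD: pen down
]
FD 6.5: (-15.011,-14.522) -> (-12.06,-8.73) [heading=63, draw]
PU: pen up
PU: pen up
LT 60: heading 63 -> 123
Final: pos=(-12.06,-8.73), heading=123, 3 segment(s) drawn

Answer: -12.06 -8.73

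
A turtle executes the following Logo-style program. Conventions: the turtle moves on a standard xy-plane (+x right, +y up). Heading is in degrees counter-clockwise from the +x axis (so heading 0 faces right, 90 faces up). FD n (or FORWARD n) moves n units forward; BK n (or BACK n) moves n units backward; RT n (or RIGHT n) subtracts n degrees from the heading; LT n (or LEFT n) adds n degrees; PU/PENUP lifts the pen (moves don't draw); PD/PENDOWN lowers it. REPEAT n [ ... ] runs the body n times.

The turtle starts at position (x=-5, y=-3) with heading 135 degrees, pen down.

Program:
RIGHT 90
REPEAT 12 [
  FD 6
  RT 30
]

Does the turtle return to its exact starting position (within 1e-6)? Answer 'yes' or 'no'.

Executing turtle program step by step:
Start: pos=(-5,-3), heading=135, pen down
RT 90: heading 135 -> 45
REPEAT 12 [
  -- iteration 1/12 --
  FD 6: (-5,-3) -> (-0.757,1.243) [heading=45, draw]
  RT 30: heading 45 -> 15
  -- iteration 2/12 --
  FD 6: (-0.757,1.243) -> (5.038,2.796) [heading=15, draw]
  RT 30: heading 15 -> 345
  -- iteration 3/12 --
  FD 6: (5.038,2.796) -> (10.834,1.243) [heading=345, draw]
  RT 30: heading 345 -> 315
  -- iteration 4/12 --
  FD 6: (10.834,1.243) -> (15.076,-3) [heading=315, draw]
  RT 30: heading 315 -> 285
  -- iteration 5/12 --
  FD 6: (15.076,-3) -> (16.629,-8.796) [heading=285, draw]
  RT 30: heading 285 -> 255
  -- iteration 6/12 --
  FD 6: (16.629,-8.796) -> (15.076,-14.591) [heading=255, draw]
  RT 30: heading 255 -> 225
  -- iteration 7/12 --
  FD 6: (15.076,-14.591) -> (10.834,-18.834) [heading=225, draw]
  RT 30: heading 225 -> 195
  -- iteration 8/12 --
  FD 6: (10.834,-18.834) -> (5.038,-20.387) [heading=195, draw]
  RT 30: heading 195 -> 165
  -- iteration 9/12 --
  FD 6: (5.038,-20.387) -> (-0.757,-18.834) [heading=165, draw]
  RT 30: heading 165 -> 135
  -- iteration 10/12 --
  FD 6: (-0.757,-18.834) -> (-5,-14.591) [heading=135, draw]
  RT 30: heading 135 -> 105
  -- iteration 11/12 --
  FD 6: (-5,-14.591) -> (-6.553,-8.796) [heading=105, draw]
  RT 30: heading 105 -> 75
  -- iteration 12/12 --
  FD 6: (-6.553,-8.796) -> (-5,-3) [heading=75, draw]
  RT 30: heading 75 -> 45
]
Final: pos=(-5,-3), heading=45, 12 segment(s) drawn

Start position: (-5, -3)
Final position: (-5, -3)
Distance = 0; < 1e-6 -> CLOSED

Answer: yes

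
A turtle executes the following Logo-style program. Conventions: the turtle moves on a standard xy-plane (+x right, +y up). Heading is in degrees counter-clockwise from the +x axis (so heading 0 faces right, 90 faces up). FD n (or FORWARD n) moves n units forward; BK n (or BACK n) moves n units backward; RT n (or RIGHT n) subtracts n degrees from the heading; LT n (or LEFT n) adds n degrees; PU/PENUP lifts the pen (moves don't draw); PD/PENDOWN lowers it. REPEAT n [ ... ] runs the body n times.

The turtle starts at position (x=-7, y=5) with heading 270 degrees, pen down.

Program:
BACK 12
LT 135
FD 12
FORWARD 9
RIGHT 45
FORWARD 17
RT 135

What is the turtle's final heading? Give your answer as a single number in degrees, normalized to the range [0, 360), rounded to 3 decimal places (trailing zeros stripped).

Executing turtle program step by step:
Start: pos=(-7,5), heading=270, pen down
BK 12: (-7,5) -> (-7,17) [heading=270, draw]
LT 135: heading 270 -> 45
FD 12: (-7,17) -> (1.485,25.485) [heading=45, draw]
FD 9: (1.485,25.485) -> (7.849,31.849) [heading=45, draw]
RT 45: heading 45 -> 0
FD 17: (7.849,31.849) -> (24.849,31.849) [heading=0, draw]
RT 135: heading 0 -> 225
Final: pos=(24.849,31.849), heading=225, 4 segment(s) drawn

Answer: 225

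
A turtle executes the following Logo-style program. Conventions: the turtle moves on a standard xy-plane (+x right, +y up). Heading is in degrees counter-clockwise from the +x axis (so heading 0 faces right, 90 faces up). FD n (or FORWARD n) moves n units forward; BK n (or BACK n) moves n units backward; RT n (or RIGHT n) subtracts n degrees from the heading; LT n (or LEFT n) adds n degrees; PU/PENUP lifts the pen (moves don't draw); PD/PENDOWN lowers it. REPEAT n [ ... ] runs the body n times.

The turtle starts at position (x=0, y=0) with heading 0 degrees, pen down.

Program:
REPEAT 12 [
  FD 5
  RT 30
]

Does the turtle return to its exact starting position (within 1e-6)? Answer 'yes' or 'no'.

Answer: yes

Derivation:
Executing turtle program step by step:
Start: pos=(0,0), heading=0, pen down
REPEAT 12 [
  -- iteration 1/12 --
  FD 5: (0,0) -> (5,0) [heading=0, draw]
  RT 30: heading 0 -> 330
  -- iteration 2/12 --
  FD 5: (5,0) -> (9.33,-2.5) [heading=330, draw]
  RT 30: heading 330 -> 300
  -- iteration 3/12 --
  FD 5: (9.33,-2.5) -> (11.83,-6.83) [heading=300, draw]
  RT 30: heading 300 -> 270
  -- iteration 4/12 --
  FD 5: (11.83,-6.83) -> (11.83,-11.83) [heading=270, draw]
  RT 30: heading 270 -> 240
  -- iteration 5/12 --
  FD 5: (11.83,-11.83) -> (9.33,-16.16) [heading=240, draw]
  RT 30: heading 240 -> 210
  -- iteration 6/12 --
  FD 5: (9.33,-16.16) -> (5,-18.66) [heading=210, draw]
  RT 30: heading 210 -> 180
  -- iteration 7/12 --
  FD 5: (5,-18.66) -> (0,-18.66) [heading=180, draw]
  RT 30: heading 180 -> 150
  -- iteration 8/12 --
  FD 5: (0,-18.66) -> (-4.33,-16.16) [heading=150, draw]
  RT 30: heading 150 -> 120
  -- iteration 9/12 --
  FD 5: (-4.33,-16.16) -> (-6.83,-11.83) [heading=120, draw]
  RT 30: heading 120 -> 90
  -- iteration 10/12 --
  FD 5: (-6.83,-11.83) -> (-6.83,-6.83) [heading=90, draw]
  RT 30: heading 90 -> 60
  -- iteration 11/12 --
  FD 5: (-6.83,-6.83) -> (-4.33,-2.5) [heading=60, draw]
  RT 30: heading 60 -> 30
  -- iteration 12/12 --
  FD 5: (-4.33,-2.5) -> (0,0) [heading=30, draw]
  RT 30: heading 30 -> 0
]
Final: pos=(0,0), heading=0, 12 segment(s) drawn

Start position: (0, 0)
Final position: (0, 0)
Distance = 0; < 1e-6 -> CLOSED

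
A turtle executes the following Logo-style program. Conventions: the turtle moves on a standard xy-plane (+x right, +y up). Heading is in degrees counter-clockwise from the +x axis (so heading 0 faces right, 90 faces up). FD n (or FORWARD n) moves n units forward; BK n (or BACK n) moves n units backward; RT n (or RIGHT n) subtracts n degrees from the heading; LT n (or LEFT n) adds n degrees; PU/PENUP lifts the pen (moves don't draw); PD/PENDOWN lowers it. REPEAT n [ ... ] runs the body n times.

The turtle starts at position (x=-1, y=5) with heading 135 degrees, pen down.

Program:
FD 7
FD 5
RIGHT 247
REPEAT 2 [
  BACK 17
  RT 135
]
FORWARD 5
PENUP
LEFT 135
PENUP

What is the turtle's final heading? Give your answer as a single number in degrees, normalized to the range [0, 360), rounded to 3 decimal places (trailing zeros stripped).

Answer: 113

Derivation:
Executing turtle program step by step:
Start: pos=(-1,5), heading=135, pen down
FD 7: (-1,5) -> (-5.95,9.95) [heading=135, draw]
FD 5: (-5.95,9.95) -> (-9.485,13.485) [heading=135, draw]
RT 247: heading 135 -> 248
REPEAT 2 [
  -- iteration 1/2 --
  BK 17: (-9.485,13.485) -> (-3.117,29.247) [heading=248, draw]
  RT 135: heading 248 -> 113
  -- iteration 2/2 --
  BK 17: (-3.117,29.247) -> (3.525,13.599) [heading=113, draw]
  RT 135: heading 113 -> 338
]
FD 5: (3.525,13.599) -> (8.161,11.726) [heading=338, draw]
PU: pen up
LT 135: heading 338 -> 113
PU: pen up
Final: pos=(8.161,11.726), heading=113, 5 segment(s) drawn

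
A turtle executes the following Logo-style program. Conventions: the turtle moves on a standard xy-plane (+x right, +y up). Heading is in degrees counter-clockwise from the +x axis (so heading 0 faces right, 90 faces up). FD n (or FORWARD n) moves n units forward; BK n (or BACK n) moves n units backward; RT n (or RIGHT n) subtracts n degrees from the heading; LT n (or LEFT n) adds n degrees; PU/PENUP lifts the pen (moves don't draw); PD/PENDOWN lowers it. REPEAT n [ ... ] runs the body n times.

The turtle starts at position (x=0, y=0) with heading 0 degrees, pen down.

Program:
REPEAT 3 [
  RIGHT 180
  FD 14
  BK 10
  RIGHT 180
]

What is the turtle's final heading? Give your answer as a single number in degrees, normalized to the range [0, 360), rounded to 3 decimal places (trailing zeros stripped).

Answer: 0

Derivation:
Executing turtle program step by step:
Start: pos=(0,0), heading=0, pen down
REPEAT 3 [
  -- iteration 1/3 --
  RT 180: heading 0 -> 180
  FD 14: (0,0) -> (-14,0) [heading=180, draw]
  BK 10: (-14,0) -> (-4,0) [heading=180, draw]
  RT 180: heading 180 -> 0
  -- iteration 2/3 --
  RT 180: heading 0 -> 180
  FD 14: (-4,0) -> (-18,0) [heading=180, draw]
  BK 10: (-18,0) -> (-8,0) [heading=180, draw]
  RT 180: heading 180 -> 0
  -- iteration 3/3 --
  RT 180: heading 0 -> 180
  FD 14: (-8,0) -> (-22,0) [heading=180, draw]
  BK 10: (-22,0) -> (-12,0) [heading=180, draw]
  RT 180: heading 180 -> 0
]
Final: pos=(-12,0), heading=0, 6 segment(s) drawn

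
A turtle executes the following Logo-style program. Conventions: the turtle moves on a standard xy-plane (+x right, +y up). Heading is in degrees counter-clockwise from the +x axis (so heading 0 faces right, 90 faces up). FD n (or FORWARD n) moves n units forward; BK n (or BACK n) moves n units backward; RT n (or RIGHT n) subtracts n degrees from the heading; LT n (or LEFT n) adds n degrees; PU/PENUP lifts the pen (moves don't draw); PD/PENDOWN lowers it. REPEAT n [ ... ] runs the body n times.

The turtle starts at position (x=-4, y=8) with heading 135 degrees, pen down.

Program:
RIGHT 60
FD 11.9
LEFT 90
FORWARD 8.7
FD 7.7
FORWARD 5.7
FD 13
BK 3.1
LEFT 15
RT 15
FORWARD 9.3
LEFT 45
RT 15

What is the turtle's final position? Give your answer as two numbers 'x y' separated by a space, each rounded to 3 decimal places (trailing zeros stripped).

Answer: -40.813 30.184

Derivation:
Executing turtle program step by step:
Start: pos=(-4,8), heading=135, pen down
RT 60: heading 135 -> 75
FD 11.9: (-4,8) -> (-0.92,19.495) [heading=75, draw]
LT 90: heading 75 -> 165
FD 8.7: (-0.92,19.495) -> (-9.324,21.746) [heading=165, draw]
FD 7.7: (-9.324,21.746) -> (-16.761,23.739) [heading=165, draw]
FD 5.7: (-16.761,23.739) -> (-22.267,25.214) [heading=165, draw]
FD 13: (-22.267,25.214) -> (-34.824,28.579) [heading=165, draw]
BK 3.1: (-34.824,28.579) -> (-31.83,27.777) [heading=165, draw]
LT 15: heading 165 -> 180
RT 15: heading 180 -> 165
FD 9.3: (-31.83,27.777) -> (-40.813,30.184) [heading=165, draw]
LT 45: heading 165 -> 210
RT 15: heading 210 -> 195
Final: pos=(-40.813,30.184), heading=195, 7 segment(s) drawn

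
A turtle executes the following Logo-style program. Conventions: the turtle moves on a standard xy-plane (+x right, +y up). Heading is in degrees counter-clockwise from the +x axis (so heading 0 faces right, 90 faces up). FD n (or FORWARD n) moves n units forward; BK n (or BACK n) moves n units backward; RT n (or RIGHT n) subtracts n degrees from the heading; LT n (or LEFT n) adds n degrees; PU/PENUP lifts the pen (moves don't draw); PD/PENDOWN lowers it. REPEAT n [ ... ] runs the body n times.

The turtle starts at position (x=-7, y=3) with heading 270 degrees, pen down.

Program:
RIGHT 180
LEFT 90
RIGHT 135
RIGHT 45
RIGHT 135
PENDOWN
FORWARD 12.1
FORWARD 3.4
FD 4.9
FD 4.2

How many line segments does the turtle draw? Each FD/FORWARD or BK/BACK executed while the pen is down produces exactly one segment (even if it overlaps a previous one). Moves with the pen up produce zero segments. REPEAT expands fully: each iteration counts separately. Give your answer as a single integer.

Answer: 4

Derivation:
Executing turtle program step by step:
Start: pos=(-7,3), heading=270, pen down
RT 180: heading 270 -> 90
LT 90: heading 90 -> 180
RT 135: heading 180 -> 45
RT 45: heading 45 -> 0
RT 135: heading 0 -> 225
PD: pen down
FD 12.1: (-7,3) -> (-15.556,-5.556) [heading=225, draw]
FD 3.4: (-15.556,-5.556) -> (-17.96,-7.96) [heading=225, draw]
FD 4.9: (-17.96,-7.96) -> (-21.425,-11.425) [heading=225, draw]
FD 4.2: (-21.425,-11.425) -> (-24.395,-14.395) [heading=225, draw]
Final: pos=(-24.395,-14.395), heading=225, 4 segment(s) drawn
Segments drawn: 4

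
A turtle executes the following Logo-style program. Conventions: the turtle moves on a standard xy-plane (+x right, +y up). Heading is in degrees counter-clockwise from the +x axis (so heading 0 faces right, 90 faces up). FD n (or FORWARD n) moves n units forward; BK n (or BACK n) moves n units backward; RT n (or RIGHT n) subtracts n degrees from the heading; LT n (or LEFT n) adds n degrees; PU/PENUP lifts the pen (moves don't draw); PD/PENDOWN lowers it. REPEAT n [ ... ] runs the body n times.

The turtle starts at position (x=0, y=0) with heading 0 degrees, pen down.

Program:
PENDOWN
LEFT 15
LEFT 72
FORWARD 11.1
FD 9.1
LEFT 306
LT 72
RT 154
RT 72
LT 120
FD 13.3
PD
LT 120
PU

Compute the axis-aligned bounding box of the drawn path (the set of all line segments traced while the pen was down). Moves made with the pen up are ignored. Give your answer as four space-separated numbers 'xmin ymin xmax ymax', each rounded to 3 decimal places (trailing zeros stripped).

Executing turtle program step by step:
Start: pos=(0,0), heading=0, pen down
PD: pen down
LT 15: heading 0 -> 15
LT 72: heading 15 -> 87
FD 11.1: (0,0) -> (0.581,11.085) [heading=87, draw]
FD 9.1: (0.581,11.085) -> (1.057,20.172) [heading=87, draw]
LT 306: heading 87 -> 33
LT 72: heading 33 -> 105
RT 154: heading 105 -> 311
RT 72: heading 311 -> 239
LT 120: heading 239 -> 359
FD 13.3: (1.057,20.172) -> (14.355,19.94) [heading=359, draw]
PD: pen down
LT 120: heading 359 -> 119
PU: pen up
Final: pos=(14.355,19.94), heading=119, 3 segment(s) drawn

Segment endpoints: x in {0, 0.581, 1.057, 14.355}, y in {0, 11.085, 19.94, 20.172}
xmin=0, ymin=0, xmax=14.355, ymax=20.172

Answer: 0 0 14.355 20.172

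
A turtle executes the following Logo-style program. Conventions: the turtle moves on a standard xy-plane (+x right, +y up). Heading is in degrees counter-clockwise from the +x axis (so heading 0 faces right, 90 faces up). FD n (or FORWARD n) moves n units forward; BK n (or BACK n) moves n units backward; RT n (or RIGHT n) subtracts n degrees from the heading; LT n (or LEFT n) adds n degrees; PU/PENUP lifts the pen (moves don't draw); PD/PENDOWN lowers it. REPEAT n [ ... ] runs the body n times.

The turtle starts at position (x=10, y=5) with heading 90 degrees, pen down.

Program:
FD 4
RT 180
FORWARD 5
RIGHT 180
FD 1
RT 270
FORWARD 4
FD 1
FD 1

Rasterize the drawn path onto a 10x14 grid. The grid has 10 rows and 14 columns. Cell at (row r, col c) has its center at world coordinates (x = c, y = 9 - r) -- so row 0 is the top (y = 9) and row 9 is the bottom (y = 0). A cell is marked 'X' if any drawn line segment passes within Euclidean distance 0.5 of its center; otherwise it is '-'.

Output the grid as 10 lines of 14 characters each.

Answer: ----------X---
----------X---
----------X---
----------X---
----XXXXXXX---
----------X---
--------------
--------------
--------------
--------------

Derivation:
Segment 0: (10,5) -> (10,9)
Segment 1: (10,9) -> (10,4)
Segment 2: (10,4) -> (10,5)
Segment 3: (10,5) -> (6,5)
Segment 4: (6,5) -> (5,5)
Segment 5: (5,5) -> (4,5)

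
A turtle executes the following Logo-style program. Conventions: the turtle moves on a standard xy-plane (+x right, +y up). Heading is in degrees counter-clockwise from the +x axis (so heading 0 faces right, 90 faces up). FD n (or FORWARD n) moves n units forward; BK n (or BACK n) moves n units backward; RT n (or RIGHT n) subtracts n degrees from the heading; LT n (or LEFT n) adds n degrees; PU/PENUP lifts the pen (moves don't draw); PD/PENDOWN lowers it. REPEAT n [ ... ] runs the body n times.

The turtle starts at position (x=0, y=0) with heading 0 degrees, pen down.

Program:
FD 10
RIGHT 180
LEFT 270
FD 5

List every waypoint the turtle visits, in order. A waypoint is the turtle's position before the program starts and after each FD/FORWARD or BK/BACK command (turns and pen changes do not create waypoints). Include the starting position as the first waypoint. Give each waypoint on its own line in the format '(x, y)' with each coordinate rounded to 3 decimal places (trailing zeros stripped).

Answer: (0, 0)
(10, 0)
(10, 5)

Derivation:
Executing turtle program step by step:
Start: pos=(0,0), heading=0, pen down
FD 10: (0,0) -> (10,0) [heading=0, draw]
RT 180: heading 0 -> 180
LT 270: heading 180 -> 90
FD 5: (10,0) -> (10,5) [heading=90, draw]
Final: pos=(10,5), heading=90, 2 segment(s) drawn
Waypoints (3 total):
(0, 0)
(10, 0)
(10, 5)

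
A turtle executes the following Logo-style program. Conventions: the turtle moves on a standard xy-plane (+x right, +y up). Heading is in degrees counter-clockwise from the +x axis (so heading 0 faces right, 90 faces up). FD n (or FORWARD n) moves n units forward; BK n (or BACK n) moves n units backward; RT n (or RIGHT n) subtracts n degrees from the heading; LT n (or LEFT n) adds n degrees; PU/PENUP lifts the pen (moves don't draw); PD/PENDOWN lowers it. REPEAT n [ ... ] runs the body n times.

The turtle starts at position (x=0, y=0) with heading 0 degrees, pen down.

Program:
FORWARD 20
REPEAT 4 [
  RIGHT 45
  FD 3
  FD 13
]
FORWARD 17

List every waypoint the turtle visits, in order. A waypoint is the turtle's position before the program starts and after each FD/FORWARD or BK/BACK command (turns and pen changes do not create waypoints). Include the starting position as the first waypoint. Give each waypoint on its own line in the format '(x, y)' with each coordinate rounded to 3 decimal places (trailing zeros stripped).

Executing turtle program step by step:
Start: pos=(0,0), heading=0, pen down
FD 20: (0,0) -> (20,0) [heading=0, draw]
REPEAT 4 [
  -- iteration 1/4 --
  RT 45: heading 0 -> 315
  FD 3: (20,0) -> (22.121,-2.121) [heading=315, draw]
  FD 13: (22.121,-2.121) -> (31.314,-11.314) [heading=315, draw]
  -- iteration 2/4 --
  RT 45: heading 315 -> 270
  FD 3: (31.314,-11.314) -> (31.314,-14.314) [heading=270, draw]
  FD 13: (31.314,-14.314) -> (31.314,-27.314) [heading=270, draw]
  -- iteration 3/4 --
  RT 45: heading 270 -> 225
  FD 3: (31.314,-27.314) -> (29.192,-29.435) [heading=225, draw]
  FD 13: (29.192,-29.435) -> (20,-38.627) [heading=225, draw]
  -- iteration 4/4 --
  RT 45: heading 225 -> 180
  FD 3: (20,-38.627) -> (17,-38.627) [heading=180, draw]
  FD 13: (17,-38.627) -> (4,-38.627) [heading=180, draw]
]
FD 17: (4,-38.627) -> (-13,-38.627) [heading=180, draw]
Final: pos=(-13,-38.627), heading=180, 10 segment(s) drawn
Waypoints (11 total):
(0, 0)
(20, 0)
(22.121, -2.121)
(31.314, -11.314)
(31.314, -14.314)
(31.314, -27.314)
(29.192, -29.435)
(20, -38.627)
(17, -38.627)
(4, -38.627)
(-13, -38.627)

Answer: (0, 0)
(20, 0)
(22.121, -2.121)
(31.314, -11.314)
(31.314, -14.314)
(31.314, -27.314)
(29.192, -29.435)
(20, -38.627)
(17, -38.627)
(4, -38.627)
(-13, -38.627)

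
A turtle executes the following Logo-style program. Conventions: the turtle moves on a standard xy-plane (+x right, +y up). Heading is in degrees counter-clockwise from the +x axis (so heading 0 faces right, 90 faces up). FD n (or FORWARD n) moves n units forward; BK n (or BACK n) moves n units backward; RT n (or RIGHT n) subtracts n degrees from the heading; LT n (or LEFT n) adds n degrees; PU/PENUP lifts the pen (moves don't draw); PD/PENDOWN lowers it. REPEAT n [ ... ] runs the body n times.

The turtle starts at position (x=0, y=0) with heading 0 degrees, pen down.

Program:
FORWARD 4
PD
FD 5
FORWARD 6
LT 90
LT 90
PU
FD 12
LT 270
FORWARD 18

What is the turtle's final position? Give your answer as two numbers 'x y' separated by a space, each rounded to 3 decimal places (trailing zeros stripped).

Executing turtle program step by step:
Start: pos=(0,0), heading=0, pen down
FD 4: (0,0) -> (4,0) [heading=0, draw]
PD: pen down
FD 5: (4,0) -> (9,0) [heading=0, draw]
FD 6: (9,0) -> (15,0) [heading=0, draw]
LT 90: heading 0 -> 90
LT 90: heading 90 -> 180
PU: pen up
FD 12: (15,0) -> (3,0) [heading=180, move]
LT 270: heading 180 -> 90
FD 18: (3,0) -> (3,18) [heading=90, move]
Final: pos=(3,18), heading=90, 3 segment(s) drawn

Answer: 3 18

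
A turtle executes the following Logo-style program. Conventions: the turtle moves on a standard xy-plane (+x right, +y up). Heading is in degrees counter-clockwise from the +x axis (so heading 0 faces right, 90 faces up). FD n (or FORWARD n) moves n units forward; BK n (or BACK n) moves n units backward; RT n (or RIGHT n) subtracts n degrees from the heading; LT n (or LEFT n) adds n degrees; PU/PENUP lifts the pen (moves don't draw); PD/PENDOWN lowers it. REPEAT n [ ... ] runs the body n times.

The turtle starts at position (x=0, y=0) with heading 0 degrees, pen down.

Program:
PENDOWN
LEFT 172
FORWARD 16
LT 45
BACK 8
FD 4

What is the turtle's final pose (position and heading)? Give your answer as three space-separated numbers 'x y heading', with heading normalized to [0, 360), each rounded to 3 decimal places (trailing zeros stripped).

Executing turtle program step by step:
Start: pos=(0,0), heading=0, pen down
PD: pen down
LT 172: heading 0 -> 172
FD 16: (0,0) -> (-15.844,2.227) [heading=172, draw]
LT 45: heading 172 -> 217
BK 8: (-15.844,2.227) -> (-9.455,7.041) [heading=217, draw]
FD 4: (-9.455,7.041) -> (-12.65,4.634) [heading=217, draw]
Final: pos=(-12.65,4.634), heading=217, 3 segment(s) drawn

Answer: -12.65 4.634 217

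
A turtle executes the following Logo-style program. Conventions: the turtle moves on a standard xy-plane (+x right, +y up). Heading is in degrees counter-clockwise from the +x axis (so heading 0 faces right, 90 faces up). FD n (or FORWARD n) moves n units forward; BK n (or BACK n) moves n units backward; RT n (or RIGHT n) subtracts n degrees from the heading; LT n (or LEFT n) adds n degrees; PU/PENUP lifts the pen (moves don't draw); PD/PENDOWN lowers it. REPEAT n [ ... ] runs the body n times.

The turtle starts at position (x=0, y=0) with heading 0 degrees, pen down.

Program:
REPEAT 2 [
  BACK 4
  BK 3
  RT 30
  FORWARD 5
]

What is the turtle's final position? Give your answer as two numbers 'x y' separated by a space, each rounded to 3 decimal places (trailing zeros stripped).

Executing turtle program step by step:
Start: pos=(0,0), heading=0, pen down
REPEAT 2 [
  -- iteration 1/2 --
  BK 4: (0,0) -> (-4,0) [heading=0, draw]
  BK 3: (-4,0) -> (-7,0) [heading=0, draw]
  RT 30: heading 0 -> 330
  FD 5: (-7,0) -> (-2.67,-2.5) [heading=330, draw]
  -- iteration 2/2 --
  BK 4: (-2.67,-2.5) -> (-6.134,-0.5) [heading=330, draw]
  BK 3: (-6.134,-0.5) -> (-8.732,1) [heading=330, draw]
  RT 30: heading 330 -> 300
  FD 5: (-8.732,1) -> (-6.232,-3.33) [heading=300, draw]
]
Final: pos=(-6.232,-3.33), heading=300, 6 segment(s) drawn

Answer: -6.232 -3.33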